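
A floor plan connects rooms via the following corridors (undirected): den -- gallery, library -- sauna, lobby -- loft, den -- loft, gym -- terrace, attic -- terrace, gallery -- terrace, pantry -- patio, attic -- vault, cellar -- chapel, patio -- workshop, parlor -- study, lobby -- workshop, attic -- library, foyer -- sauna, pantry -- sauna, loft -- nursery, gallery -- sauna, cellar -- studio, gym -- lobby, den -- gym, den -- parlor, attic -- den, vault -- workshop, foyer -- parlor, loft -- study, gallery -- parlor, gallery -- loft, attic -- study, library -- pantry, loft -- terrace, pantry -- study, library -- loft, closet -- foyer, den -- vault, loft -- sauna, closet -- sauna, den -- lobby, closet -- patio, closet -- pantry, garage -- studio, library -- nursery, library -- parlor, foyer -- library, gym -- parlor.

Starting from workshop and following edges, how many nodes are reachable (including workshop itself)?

BFS from workshop visits: workshop, vault, patio, lobby, den, attic, pantry, closet, loft, gym, parlor, gallery, terrace, study, library, sauna, foyer, nursery
Reachable nodes: 18 of 22 total.

18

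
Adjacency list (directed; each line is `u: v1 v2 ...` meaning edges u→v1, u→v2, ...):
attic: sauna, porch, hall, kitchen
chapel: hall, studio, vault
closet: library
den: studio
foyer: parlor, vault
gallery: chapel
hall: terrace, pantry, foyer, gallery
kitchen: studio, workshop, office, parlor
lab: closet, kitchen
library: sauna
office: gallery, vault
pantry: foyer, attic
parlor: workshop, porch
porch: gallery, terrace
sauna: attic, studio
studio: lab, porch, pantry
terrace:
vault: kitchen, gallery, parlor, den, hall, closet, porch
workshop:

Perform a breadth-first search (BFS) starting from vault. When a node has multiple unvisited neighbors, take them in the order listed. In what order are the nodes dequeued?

vault kitchen gallery parlor den hall closet porch studio workshop office chapel terrace pantry foyer library lab attic sauna

Visit vault; enqueue kitchen, gallery, parlor, den, hall, closet, porch → queue [kitchen, gallery, parlor, den, hall, closet, porch]
Visit kitchen; enqueue studio, workshop, office → queue [gallery, parlor, den, hall, closet, porch, studio, workshop, office]
Visit gallery; enqueue chapel → queue [parlor, den, hall, closet, porch, studio, workshop, office, chapel]
Visit parlor → queue [den, hall, closet, porch, studio, workshop, office, chapel]
Visit den → queue [hall, closet, porch, studio, workshop, office, chapel]
Visit hall; enqueue terrace, pantry, foyer → queue [closet, porch, studio, workshop, office, chapel, terrace, pantry, foyer]
Visit closet; enqueue library → queue [porch, studio, workshop, office, chapel, terrace, pantry, foyer, library]
Visit porch → queue [studio, workshop, office, chapel, terrace, pantry, foyer, library]
Visit studio; enqueue lab → queue [workshop, office, chapel, terrace, pantry, foyer, library, lab]
Visit workshop → queue [office, chapel, terrace, pantry, foyer, library, lab]
Visit office → queue [chapel, terrace, pantry, foyer, library, lab]
Visit chapel → queue [terrace, pantry, foyer, library, lab]
Visit terrace → queue [pantry, foyer, library, lab]
Visit pantry; enqueue attic → queue [foyer, library, lab, attic]
Visit foyer → queue [library, lab, attic]
Visit library; enqueue sauna → queue [lab, attic, sauna]
Visit lab → queue [attic, sauna]
Visit attic → queue [sauna]
Visit sauna → queue []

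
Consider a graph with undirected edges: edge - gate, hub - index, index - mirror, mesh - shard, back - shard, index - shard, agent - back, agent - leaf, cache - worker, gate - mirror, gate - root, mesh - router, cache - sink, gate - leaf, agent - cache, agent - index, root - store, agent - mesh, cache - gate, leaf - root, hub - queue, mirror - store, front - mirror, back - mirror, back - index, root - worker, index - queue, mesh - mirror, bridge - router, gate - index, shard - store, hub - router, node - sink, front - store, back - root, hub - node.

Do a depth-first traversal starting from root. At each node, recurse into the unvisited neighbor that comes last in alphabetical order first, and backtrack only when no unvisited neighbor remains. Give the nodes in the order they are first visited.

root -> worker -> cache -> sink -> node -> hub -> router -> mesh -> shard -> store -> mirror -> index -> queue -> gate -> leaf -> agent -> back -> edge -> front -> bridge

Visit root
root → worker
worker → cache
cache → sink
sink → node
node → hub
hub → router
router → mesh
mesh → shard
shard → store
store → mirror
mirror → index
index → queue
index → gate
gate → leaf
leaf → agent
agent → back
gate → edge
mirror → front
router → bridge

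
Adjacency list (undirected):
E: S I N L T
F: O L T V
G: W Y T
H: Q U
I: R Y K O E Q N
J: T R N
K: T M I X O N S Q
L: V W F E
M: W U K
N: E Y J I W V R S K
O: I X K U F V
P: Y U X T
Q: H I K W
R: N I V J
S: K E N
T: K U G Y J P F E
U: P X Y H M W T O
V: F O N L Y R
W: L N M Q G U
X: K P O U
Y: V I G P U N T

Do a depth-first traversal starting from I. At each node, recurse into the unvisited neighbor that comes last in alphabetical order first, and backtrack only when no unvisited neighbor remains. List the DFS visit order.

Visit I
I → Y
Y → V
V → R
R → N
N → W
W → U
U → X
X → P
P → T
T → K
K → S
S → E
E → L
L → F
F → O
K → Q
Q → H
K → M
T → J
T → G

I, Y, V, R, N, W, U, X, P, T, K, S, E, L, F, O, Q, H, M, J, G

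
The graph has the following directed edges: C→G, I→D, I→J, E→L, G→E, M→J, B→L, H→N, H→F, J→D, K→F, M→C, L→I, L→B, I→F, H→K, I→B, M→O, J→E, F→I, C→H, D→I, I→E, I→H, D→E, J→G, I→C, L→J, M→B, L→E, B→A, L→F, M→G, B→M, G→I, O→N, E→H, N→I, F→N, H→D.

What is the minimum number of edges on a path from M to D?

Level 0: M
Level 1: B, C, G, J, O
Level 2: A, D, E, H, I, L, N
Level 3: F, K
D first appears at level 2.

2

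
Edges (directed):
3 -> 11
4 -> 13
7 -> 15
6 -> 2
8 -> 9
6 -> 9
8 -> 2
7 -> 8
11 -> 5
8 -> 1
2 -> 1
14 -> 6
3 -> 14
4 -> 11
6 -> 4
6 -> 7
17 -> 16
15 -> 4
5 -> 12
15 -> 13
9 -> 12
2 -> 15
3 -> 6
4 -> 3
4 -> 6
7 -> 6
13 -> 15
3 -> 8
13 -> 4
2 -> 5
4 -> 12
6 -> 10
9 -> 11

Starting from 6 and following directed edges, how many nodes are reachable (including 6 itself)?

15

BFS from 6 visits: 6, 2, 4, 7, 9, 10, 1, 5, 15, 3, 11, 12, 13, 8, 14
Reachable nodes: 15 of 17 total.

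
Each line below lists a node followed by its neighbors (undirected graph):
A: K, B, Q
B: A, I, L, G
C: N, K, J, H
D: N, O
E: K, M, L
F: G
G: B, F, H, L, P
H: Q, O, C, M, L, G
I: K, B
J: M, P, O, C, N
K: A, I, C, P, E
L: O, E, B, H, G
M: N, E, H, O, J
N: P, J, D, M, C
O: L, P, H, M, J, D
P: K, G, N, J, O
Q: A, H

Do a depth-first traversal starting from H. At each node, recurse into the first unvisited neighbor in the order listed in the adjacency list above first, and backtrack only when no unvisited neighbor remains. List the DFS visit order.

Visit H
H → Q
Q → A
A → K
K → I
I → B
B → L
L → O
O → P
P → G
G → F
P → N
N → J
J → M
M → E
J → C
N → D

H Q A K I B L O P G F N J M E C D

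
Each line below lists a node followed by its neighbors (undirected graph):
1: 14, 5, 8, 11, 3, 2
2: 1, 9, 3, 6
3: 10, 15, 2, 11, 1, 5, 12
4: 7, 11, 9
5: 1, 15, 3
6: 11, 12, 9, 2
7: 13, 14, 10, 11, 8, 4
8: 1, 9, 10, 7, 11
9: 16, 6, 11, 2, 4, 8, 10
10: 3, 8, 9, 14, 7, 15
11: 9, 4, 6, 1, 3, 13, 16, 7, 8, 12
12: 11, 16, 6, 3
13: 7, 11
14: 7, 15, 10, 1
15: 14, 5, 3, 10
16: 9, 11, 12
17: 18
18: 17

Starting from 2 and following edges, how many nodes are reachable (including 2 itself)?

16

BFS from 2 visits: 2, 1, 3, 6, 9, 5, 8, 11, 14, 10, 12, 15, 4, 16, 7, 13
Reachable nodes: 16 of 18 total.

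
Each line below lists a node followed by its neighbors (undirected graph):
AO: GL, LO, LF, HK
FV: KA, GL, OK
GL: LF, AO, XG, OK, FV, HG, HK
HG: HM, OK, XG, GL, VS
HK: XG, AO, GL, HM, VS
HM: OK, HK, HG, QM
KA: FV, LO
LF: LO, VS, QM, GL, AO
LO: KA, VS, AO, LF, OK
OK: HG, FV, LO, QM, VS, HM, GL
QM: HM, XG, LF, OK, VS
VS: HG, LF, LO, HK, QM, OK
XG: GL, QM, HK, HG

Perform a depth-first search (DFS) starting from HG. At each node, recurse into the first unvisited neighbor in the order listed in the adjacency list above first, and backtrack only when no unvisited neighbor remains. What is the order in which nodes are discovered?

HG -> HM -> OK -> FV -> KA -> LO -> VS -> LF -> QM -> XG -> GL -> AO -> HK

Visit HG
HG → HM
HM → OK
OK → FV
FV → KA
KA → LO
LO → VS
VS → LF
LF → QM
QM → XG
XG → GL
GL → AO
AO → HK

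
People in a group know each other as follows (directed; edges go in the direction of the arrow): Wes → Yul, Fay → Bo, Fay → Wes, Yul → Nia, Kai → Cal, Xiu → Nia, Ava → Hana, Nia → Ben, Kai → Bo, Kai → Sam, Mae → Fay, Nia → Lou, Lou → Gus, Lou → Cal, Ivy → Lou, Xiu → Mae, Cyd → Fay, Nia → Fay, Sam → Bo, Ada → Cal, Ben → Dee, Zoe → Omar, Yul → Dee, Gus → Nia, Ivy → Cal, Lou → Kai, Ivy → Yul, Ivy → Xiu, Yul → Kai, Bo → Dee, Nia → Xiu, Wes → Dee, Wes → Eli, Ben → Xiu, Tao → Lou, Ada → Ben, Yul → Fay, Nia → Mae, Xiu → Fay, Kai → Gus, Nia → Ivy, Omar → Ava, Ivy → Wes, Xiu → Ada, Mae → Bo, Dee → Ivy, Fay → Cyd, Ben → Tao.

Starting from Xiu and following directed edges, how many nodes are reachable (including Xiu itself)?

19

BFS from Xiu visits: Xiu, Nia, Mae, Fay, Ada, Lou, Ivy, Ben, Bo, Wes, Cyd, Cal, Kai, Gus, Yul, Tao, Dee, Eli, Sam
Reachable nodes: 19 of 23 total.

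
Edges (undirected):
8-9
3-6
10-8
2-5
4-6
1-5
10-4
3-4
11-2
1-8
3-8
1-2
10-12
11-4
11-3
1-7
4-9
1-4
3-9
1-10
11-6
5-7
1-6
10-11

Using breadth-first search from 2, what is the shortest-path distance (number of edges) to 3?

2

Level 0: 2
Level 1: 1, 5, 11
Level 2: 3, 4, 6, 7, 8, 10
Level 3: 9, 12
3 first appears at level 2.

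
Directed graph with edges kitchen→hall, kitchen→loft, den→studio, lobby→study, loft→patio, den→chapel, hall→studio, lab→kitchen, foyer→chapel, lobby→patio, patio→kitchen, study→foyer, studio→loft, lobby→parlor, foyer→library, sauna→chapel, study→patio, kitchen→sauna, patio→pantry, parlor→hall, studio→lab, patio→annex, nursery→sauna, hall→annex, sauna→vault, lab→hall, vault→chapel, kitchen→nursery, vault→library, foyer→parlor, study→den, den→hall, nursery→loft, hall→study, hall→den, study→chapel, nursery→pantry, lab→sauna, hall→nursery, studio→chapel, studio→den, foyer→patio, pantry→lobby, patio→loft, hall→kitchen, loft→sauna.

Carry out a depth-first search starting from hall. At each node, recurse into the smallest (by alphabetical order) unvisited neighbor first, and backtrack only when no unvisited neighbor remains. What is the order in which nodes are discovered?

Visit hall
hall → annex
hall → den
den → chapel
den → studio
studio → lab
lab → kitchen
kitchen → loft
loft → patio
patio → pantry
pantry → lobby
lobby → parlor
lobby → study
study → foyer
foyer → library
loft → sauna
sauna → vault
kitchen → nursery

hall annex den chapel studio lab kitchen loft patio pantry lobby parlor study foyer library sauna vault nursery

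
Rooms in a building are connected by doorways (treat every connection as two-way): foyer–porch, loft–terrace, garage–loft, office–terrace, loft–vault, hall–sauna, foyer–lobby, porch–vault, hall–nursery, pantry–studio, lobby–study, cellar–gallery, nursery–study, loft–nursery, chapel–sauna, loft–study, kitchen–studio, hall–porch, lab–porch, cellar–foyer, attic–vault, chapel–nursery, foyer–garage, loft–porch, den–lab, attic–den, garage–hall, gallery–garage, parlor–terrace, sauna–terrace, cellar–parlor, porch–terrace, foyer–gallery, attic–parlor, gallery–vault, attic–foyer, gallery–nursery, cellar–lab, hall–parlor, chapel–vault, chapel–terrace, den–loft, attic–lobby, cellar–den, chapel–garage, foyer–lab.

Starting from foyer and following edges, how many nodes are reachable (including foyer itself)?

19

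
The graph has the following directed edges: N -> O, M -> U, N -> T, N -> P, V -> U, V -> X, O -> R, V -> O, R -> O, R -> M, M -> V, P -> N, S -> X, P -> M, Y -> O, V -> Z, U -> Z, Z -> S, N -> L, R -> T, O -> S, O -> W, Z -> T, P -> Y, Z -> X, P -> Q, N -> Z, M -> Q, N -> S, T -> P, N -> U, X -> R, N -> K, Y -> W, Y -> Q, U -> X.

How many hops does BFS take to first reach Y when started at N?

2

Level 0: N
Level 1: K, L, O, P, S, T, U, Z
Level 2: M, Q, R, W, X, Y
Level 3: V
Y first appears at level 2.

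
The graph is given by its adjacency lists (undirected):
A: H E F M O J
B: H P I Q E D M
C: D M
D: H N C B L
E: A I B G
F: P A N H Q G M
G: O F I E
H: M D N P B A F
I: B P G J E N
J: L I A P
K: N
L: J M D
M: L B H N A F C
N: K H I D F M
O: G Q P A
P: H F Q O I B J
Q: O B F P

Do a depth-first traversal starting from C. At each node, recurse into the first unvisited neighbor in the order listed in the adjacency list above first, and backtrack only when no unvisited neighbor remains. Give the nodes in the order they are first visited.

Visit C
C → D
D → H
H → M
M → L
L → J
J → I
I → B
B → P
P → F
F → A
A → E
E → G
G → O
O → Q
F → N
N → K

C, D, H, M, L, J, I, B, P, F, A, E, G, O, Q, N, K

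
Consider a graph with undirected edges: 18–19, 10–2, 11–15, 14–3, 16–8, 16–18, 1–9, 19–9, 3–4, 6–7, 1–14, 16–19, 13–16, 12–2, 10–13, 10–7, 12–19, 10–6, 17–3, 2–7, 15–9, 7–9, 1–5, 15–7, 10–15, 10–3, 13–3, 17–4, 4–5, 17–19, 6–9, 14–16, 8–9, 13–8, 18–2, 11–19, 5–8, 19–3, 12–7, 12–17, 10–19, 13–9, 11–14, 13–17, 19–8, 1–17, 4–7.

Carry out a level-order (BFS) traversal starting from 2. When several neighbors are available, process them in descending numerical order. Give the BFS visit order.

Visit 2; enqueue 18, 12, 10, 7 → queue [18, 12, 10, 7]
Visit 18; enqueue 19, 16 → queue [12, 10, 7, 19, 16]
Visit 12; enqueue 17 → queue [10, 7, 19, 16, 17]
Visit 10; enqueue 15, 13, 6, 3 → queue [7, 19, 16, 17, 15, 13, 6, 3]
Visit 7; enqueue 9, 4 → queue [19, 16, 17, 15, 13, 6, 3, 9, 4]
Visit 19; enqueue 11, 8 → queue [16, 17, 15, 13, 6, 3, 9, 4, 11, 8]
Visit 16; enqueue 14 → queue [17, 15, 13, 6, 3, 9, 4, 11, 8, 14]
Visit 17; enqueue 1 → queue [15, 13, 6, 3, 9, 4, 11, 8, 14, 1]
Visit 15 → queue [13, 6, 3, 9, 4, 11, 8, 14, 1]
Visit 13 → queue [6, 3, 9, 4, 11, 8, 14, 1]
Visit 6 → queue [3, 9, 4, 11, 8, 14, 1]
Visit 3 → queue [9, 4, 11, 8, 14, 1]
Visit 9 → queue [4, 11, 8, 14, 1]
Visit 4; enqueue 5 → queue [11, 8, 14, 1, 5]
Visit 11 → queue [8, 14, 1, 5]
Visit 8 → queue [14, 1, 5]
Visit 14 → queue [1, 5]
Visit 1 → queue [5]
Visit 5 → queue []

2 18 12 10 7 19 16 17 15 13 6 3 9 4 11 8 14 1 5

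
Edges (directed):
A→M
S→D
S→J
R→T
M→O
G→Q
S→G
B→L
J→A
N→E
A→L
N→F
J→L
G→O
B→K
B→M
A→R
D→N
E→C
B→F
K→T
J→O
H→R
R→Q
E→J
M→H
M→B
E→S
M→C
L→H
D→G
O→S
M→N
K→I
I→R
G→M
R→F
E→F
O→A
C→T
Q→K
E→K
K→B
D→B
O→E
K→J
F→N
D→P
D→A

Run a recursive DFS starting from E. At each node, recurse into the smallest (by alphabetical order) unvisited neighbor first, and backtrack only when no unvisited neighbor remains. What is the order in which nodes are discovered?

Visit E
E → C
C → T
E → F
F → N
E → J
J → A
A → L
L → H
H → R
R → Q
Q → K
K → B
B → M
M → O
O → S
S → D
D → G
D → P
K → I

E, C, T, F, N, J, A, L, H, R, Q, K, B, M, O, S, D, G, P, I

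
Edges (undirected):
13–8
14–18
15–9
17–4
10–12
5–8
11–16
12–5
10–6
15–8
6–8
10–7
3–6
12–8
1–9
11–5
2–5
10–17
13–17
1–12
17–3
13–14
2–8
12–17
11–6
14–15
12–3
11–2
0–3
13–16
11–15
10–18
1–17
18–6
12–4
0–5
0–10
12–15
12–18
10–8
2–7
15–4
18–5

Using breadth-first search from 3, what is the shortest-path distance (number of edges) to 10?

Level 0: 3
Level 1: 0, 6, 12, 17
Level 2: 1, 4, 5, 8, 10, 11, 13, 15, 18
Level 3: 2, 7, 9, 14, 16
10 first appears at level 2.

2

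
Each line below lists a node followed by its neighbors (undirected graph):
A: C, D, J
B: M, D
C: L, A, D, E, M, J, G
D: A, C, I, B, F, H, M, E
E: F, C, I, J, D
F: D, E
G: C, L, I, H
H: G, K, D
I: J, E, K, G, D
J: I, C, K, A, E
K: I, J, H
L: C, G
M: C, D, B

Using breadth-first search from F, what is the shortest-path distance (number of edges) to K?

3

Level 0: F
Level 1: D, E
Level 2: A, B, C, H, I, J, M
Level 3: G, K, L
K first appears at level 3.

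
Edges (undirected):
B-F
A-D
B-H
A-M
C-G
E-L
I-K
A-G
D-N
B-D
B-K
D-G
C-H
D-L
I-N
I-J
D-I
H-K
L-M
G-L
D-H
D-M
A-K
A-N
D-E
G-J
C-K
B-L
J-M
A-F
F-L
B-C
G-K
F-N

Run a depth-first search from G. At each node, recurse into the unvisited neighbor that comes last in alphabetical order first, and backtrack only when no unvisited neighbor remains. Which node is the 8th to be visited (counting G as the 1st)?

B

Visit G
G → L
L → M
M → J
J → I
I → N
N → F
F → B
B → K
K → H
H → D
D → E
D → A
H → C

Visit order: G, L, M, J, I, N, F, B, K, H, D, E, A, C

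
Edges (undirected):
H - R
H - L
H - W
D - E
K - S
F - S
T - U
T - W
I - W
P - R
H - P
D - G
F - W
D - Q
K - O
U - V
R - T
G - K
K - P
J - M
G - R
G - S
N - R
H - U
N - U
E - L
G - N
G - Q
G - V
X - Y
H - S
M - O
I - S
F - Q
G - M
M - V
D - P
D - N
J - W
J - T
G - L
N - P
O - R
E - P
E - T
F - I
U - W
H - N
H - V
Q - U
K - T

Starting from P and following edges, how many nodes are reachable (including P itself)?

20

BFS from P visits: P, D, E, H, K, N, R, G, Q, L, T, S, U, V, W, O, M, F, J, I
Reachable nodes: 20 of 22 total.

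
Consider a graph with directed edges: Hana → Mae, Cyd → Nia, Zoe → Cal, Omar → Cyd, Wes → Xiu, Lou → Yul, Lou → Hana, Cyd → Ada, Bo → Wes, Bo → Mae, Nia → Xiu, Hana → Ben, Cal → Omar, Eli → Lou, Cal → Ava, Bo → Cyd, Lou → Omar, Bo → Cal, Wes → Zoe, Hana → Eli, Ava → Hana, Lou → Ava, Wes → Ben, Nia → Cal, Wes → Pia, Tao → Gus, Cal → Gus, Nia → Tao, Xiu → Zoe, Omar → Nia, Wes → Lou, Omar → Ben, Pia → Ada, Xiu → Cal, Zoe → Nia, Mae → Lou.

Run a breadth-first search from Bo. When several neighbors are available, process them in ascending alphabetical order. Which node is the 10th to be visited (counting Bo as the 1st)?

Nia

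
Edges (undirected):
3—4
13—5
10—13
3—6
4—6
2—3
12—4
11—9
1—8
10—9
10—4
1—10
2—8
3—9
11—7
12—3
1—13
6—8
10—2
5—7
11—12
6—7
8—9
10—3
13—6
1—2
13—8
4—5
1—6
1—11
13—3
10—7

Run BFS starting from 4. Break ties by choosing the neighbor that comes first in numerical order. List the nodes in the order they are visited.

4, 3, 5, 6, 10, 12, 2, 9, 13, 7, 1, 8, 11

Visit 4; enqueue 3, 5, 6, 10, 12 → queue [3, 5, 6, 10, 12]
Visit 3; enqueue 2, 9, 13 → queue [5, 6, 10, 12, 2, 9, 13]
Visit 5; enqueue 7 → queue [6, 10, 12, 2, 9, 13, 7]
Visit 6; enqueue 1, 8 → queue [10, 12, 2, 9, 13, 7, 1, 8]
Visit 10 → queue [12, 2, 9, 13, 7, 1, 8]
Visit 12; enqueue 11 → queue [2, 9, 13, 7, 1, 8, 11]
Visit 2 → queue [9, 13, 7, 1, 8, 11]
Visit 9 → queue [13, 7, 1, 8, 11]
Visit 13 → queue [7, 1, 8, 11]
Visit 7 → queue [1, 8, 11]
Visit 1 → queue [8, 11]
Visit 8 → queue [11]
Visit 11 → queue []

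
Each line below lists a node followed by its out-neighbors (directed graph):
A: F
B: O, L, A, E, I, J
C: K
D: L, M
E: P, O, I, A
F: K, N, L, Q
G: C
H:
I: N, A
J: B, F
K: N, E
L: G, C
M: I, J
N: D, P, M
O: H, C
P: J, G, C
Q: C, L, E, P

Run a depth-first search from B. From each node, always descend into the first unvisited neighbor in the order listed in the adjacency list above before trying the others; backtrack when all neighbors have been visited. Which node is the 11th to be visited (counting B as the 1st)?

I

Visit B
B → O
O → H
O → C
C → K
K → N
N → D
D → L
L → G
D → M
M → I
I → A
A → F
F → Q
Q → E
E → P
P → J

Visit order: B, O, H, C, K, N, D, L, G, M, I, A, F, Q, E, P, J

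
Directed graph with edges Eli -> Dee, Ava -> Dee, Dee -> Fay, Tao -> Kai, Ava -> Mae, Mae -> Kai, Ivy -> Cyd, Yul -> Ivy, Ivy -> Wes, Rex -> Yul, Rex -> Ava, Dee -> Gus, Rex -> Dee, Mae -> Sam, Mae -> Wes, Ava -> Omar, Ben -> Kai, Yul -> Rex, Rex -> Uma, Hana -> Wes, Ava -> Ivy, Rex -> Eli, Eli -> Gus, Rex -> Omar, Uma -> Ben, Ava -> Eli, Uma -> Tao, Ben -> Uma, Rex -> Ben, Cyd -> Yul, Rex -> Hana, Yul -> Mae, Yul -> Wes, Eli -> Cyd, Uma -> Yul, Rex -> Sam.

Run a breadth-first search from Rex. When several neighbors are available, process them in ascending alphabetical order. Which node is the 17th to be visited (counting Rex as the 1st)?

Wes

Visit Rex; enqueue Ava, Ben, Dee, Eli, Hana, Omar, Sam, Uma, Yul → queue [Ava, Ben, Dee, Eli, Hana, Omar, Sam, Uma, Yul]
Visit Ava; enqueue Ivy, Mae → queue [Ben, Dee, Eli, Hana, Omar, Sam, Uma, Yul, Ivy, Mae]
Visit Ben; enqueue Kai → queue [Dee, Eli, Hana, Omar, Sam, Uma, Yul, Ivy, Mae, Kai]
Visit Dee; enqueue Fay, Gus → queue [Eli, Hana, Omar, Sam, Uma, Yul, Ivy, Mae, Kai, Fay, Gus]
Visit Eli; enqueue Cyd → queue [Hana, Omar, Sam, Uma, Yul, Ivy, Mae, Kai, Fay, Gus, Cyd]
Visit Hana; enqueue Wes → queue [Omar, Sam, Uma, Yul, Ivy, Mae, Kai, Fay, Gus, Cyd, Wes]
Visit Omar → queue [Sam, Uma, Yul, Ivy, Mae, Kai, Fay, Gus, Cyd, Wes]
Visit Sam → queue [Uma, Yul, Ivy, Mae, Kai, Fay, Gus, Cyd, Wes]
Visit Uma; enqueue Tao → queue [Yul, Ivy, Mae, Kai, Fay, Gus, Cyd, Wes, Tao]
Visit Yul → queue [Ivy, Mae, Kai, Fay, Gus, Cyd, Wes, Tao]
Visit Ivy → queue [Mae, Kai, Fay, Gus, Cyd, Wes, Tao]
Visit Mae → queue [Kai, Fay, Gus, Cyd, Wes, Tao]
Visit Kai → queue [Fay, Gus, Cyd, Wes, Tao]
Visit Fay → queue [Gus, Cyd, Wes, Tao]
Visit Gus → queue [Cyd, Wes, Tao]
Visit Cyd → queue [Wes, Tao]
Visit Wes → queue [Tao]
Visit Tao → queue []

Visit order: Rex, Ava, Ben, Dee, Eli, Hana, Omar, Sam, Uma, Yul, Ivy, Mae, Kai, Fay, Gus, Cyd, Wes, Tao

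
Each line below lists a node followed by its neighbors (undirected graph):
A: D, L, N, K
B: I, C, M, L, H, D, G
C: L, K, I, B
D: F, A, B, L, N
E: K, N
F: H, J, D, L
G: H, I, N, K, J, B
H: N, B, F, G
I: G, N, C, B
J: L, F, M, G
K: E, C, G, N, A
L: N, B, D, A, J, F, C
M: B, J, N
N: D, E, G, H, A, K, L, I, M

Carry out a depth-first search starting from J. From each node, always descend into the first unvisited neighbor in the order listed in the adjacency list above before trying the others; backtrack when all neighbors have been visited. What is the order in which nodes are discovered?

J, L, N, D, F, H, B, I, G, K, E, C, A, M

Visit J
J → L
L → N
N → D
D → F
F → H
H → B
B → I
I → G
G → K
K → E
K → C
K → A
B → M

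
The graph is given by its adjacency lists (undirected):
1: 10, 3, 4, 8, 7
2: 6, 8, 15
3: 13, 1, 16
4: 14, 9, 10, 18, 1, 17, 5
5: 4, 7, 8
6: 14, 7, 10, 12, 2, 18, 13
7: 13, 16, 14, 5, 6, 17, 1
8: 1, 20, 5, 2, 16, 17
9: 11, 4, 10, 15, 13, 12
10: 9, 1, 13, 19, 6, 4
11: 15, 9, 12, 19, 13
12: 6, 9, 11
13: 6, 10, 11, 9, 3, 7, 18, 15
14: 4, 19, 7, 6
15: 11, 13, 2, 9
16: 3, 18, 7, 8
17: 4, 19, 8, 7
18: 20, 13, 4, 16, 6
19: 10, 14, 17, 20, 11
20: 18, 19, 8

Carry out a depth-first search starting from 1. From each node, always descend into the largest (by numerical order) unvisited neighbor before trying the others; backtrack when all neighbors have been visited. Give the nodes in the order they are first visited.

1 10 19 20 18 16 8 17 7 14 6 13 15 11 12 9 4 5 2 3

Visit 1
1 → 10
10 → 19
19 → 20
20 → 18
18 → 16
16 → 8
8 → 17
17 → 7
7 → 14
14 → 6
6 → 13
13 → 15
15 → 11
11 → 12
12 → 9
9 → 4
4 → 5
15 → 2
13 → 3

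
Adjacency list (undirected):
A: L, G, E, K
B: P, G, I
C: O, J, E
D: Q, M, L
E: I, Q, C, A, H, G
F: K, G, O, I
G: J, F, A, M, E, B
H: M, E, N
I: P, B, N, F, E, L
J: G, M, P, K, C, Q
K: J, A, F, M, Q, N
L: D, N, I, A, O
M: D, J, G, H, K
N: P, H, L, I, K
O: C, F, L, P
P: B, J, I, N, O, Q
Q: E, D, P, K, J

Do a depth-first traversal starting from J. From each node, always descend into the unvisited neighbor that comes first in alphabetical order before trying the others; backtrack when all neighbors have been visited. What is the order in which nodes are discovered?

J → C → E → A → G → B → I → F → K → M → D → L → N → H → P → O → Q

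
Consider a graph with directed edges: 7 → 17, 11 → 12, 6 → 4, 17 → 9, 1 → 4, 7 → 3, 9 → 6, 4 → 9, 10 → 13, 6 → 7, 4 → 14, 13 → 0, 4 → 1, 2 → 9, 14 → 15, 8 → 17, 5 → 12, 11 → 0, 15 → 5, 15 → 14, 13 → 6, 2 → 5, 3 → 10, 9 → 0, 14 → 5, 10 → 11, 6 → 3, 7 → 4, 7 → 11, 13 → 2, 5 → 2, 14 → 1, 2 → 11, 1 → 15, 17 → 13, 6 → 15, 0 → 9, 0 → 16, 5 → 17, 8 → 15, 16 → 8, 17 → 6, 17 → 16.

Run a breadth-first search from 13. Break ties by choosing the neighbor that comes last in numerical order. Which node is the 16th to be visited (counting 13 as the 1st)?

Visit 13; enqueue 6, 2, 0 → queue [6, 2, 0]
Visit 6; enqueue 15, 7, 4, 3 → queue [2, 0, 15, 7, 4, 3]
Visit 2; enqueue 11, 9, 5 → queue [0, 15, 7, 4, 3, 11, 9, 5]
Visit 0; enqueue 16 → queue [15, 7, 4, 3, 11, 9, 5, 16]
Visit 15; enqueue 14 → queue [7, 4, 3, 11, 9, 5, 16, 14]
Visit 7; enqueue 17 → queue [4, 3, 11, 9, 5, 16, 14, 17]
Visit 4; enqueue 1 → queue [3, 11, 9, 5, 16, 14, 17, 1]
Visit 3; enqueue 10 → queue [11, 9, 5, 16, 14, 17, 1, 10]
Visit 11; enqueue 12 → queue [9, 5, 16, 14, 17, 1, 10, 12]
Visit 9 → queue [5, 16, 14, 17, 1, 10, 12]
Visit 5 → queue [16, 14, 17, 1, 10, 12]
Visit 16; enqueue 8 → queue [14, 17, 1, 10, 12, 8]
Visit 14 → queue [17, 1, 10, 12, 8]
Visit 17 → queue [1, 10, 12, 8]
Visit 1 → queue [10, 12, 8]
Visit 10 → queue [12, 8]
Visit 12 → queue [8]
Visit 8 → queue []

Visit order: 13, 6, 2, 0, 15, 7, 4, 3, 11, 9, 5, 16, 14, 17, 1, 10, 12, 8

10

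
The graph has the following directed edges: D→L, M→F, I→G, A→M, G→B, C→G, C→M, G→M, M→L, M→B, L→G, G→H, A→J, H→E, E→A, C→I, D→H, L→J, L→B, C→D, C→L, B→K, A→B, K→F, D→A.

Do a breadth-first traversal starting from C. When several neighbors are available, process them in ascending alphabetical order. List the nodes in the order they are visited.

C → D → G → I → L → M → A → H → B → J → F → E → K

Visit C; enqueue D, G, I, L, M → queue [D, G, I, L, M]
Visit D; enqueue A, H → queue [G, I, L, M, A, H]
Visit G; enqueue B → queue [I, L, M, A, H, B]
Visit I → queue [L, M, A, H, B]
Visit L; enqueue J → queue [M, A, H, B, J]
Visit M; enqueue F → queue [A, H, B, J, F]
Visit A → queue [H, B, J, F]
Visit H; enqueue E → queue [B, J, F, E]
Visit B; enqueue K → queue [J, F, E, K]
Visit J → queue [F, E, K]
Visit F → queue [E, K]
Visit E → queue [K]
Visit K → queue []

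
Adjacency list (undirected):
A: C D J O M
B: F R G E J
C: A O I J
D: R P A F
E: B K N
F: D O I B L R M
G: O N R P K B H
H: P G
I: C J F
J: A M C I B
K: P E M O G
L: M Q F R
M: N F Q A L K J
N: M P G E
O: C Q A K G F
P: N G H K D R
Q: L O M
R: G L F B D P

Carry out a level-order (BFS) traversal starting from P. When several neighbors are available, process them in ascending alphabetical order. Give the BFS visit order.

P, D, G, H, K, N, R, A, F, B, O, E, M, L, C, J, I, Q

Visit P; enqueue D, G, H, K, N, R → queue [D, G, H, K, N, R]
Visit D; enqueue A, F → queue [G, H, K, N, R, A, F]
Visit G; enqueue B, O → queue [H, K, N, R, A, F, B, O]
Visit H → queue [K, N, R, A, F, B, O]
Visit K; enqueue E, M → queue [N, R, A, F, B, O, E, M]
Visit N → queue [R, A, F, B, O, E, M]
Visit R; enqueue L → queue [A, F, B, O, E, M, L]
Visit A; enqueue C, J → queue [F, B, O, E, M, L, C, J]
Visit F; enqueue I → queue [B, O, E, M, L, C, J, I]
Visit B → queue [O, E, M, L, C, J, I]
Visit O; enqueue Q → queue [E, M, L, C, J, I, Q]
Visit E → queue [M, L, C, J, I, Q]
Visit M → queue [L, C, J, I, Q]
Visit L → queue [C, J, I, Q]
Visit C → queue [J, I, Q]
Visit J → queue [I, Q]
Visit I → queue [Q]
Visit Q → queue []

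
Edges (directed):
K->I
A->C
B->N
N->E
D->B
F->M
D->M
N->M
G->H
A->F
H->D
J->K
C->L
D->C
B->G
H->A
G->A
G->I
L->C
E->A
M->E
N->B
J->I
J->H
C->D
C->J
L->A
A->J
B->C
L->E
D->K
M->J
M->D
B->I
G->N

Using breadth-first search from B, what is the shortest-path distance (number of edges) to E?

Level 0: B
Level 1: C, G, I, N
Level 2: A, D, E, H, J, L, M
Level 3: F, K
E first appears at level 2.

2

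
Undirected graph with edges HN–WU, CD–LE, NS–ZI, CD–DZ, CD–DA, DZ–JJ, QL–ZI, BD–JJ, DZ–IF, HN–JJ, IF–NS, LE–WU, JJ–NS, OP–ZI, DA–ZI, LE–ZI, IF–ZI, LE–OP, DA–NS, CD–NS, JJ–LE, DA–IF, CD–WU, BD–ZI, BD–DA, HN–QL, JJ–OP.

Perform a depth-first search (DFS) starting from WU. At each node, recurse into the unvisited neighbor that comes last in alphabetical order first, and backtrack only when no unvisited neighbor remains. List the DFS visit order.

WU LE ZI QL HN JJ OP NS IF DZ CD DA BD

Visit WU
WU → LE
LE → ZI
ZI → QL
QL → HN
HN → JJ
JJ → OP
JJ → NS
NS → IF
IF → DZ
DZ → CD
CD → DA
DA → BD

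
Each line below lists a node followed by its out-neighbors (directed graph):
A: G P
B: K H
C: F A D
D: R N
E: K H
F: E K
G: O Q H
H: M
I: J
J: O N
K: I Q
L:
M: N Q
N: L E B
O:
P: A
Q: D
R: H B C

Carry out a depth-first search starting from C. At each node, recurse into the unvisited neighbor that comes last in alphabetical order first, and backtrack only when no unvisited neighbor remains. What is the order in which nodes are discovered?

Visit C
C → F
F → K
K → Q
Q → D
D → R
R → H
H → M
M → N
N → L
N → E
N → B
K → I
I → J
J → O
C → A
A → P
A → G

C F K Q D R H M N L E B I J O A P G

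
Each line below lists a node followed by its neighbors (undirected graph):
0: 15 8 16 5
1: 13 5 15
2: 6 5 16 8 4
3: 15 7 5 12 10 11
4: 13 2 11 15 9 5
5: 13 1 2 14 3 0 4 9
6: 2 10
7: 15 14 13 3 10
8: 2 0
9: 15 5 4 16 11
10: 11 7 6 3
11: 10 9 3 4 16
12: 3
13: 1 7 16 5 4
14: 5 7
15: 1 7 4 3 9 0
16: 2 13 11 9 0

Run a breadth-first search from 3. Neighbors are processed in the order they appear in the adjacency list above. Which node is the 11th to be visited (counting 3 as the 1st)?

Visit 3; enqueue 15, 7, 5, 12, 10, 11 → queue [15, 7, 5, 12, 10, 11]
Visit 15; enqueue 1, 4, 9, 0 → queue [7, 5, 12, 10, 11, 1, 4, 9, 0]
Visit 7; enqueue 14, 13 → queue [5, 12, 10, 11, 1, 4, 9, 0, 14, 13]
Visit 5; enqueue 2 → queue [12, 10, 11, 1, 4, 9, 0, 14, 13, 2]
Visit 12 → queue [10, 11, 1, 4, 9, 0, 14, 13, 2]
Visit 10; enqueue 6 → queue [11, 1, 4, 9, 0, 14, 13, 2, 6]
Visit 11; enqueue 16 → queue [1, 4, 9, 0, 14, 13, 2, 6, 16]
Visit 1 → queue [4, 9, 0, 14, 13, 2, 6, 16]
Visit 4 → queue [9, 0, 14, 13, 2, 6, 16]
Visit 9 → queue [0, 14, 13, 2, 6, 16]
Visit 0; enqueue 8 → queue [14, 13, 2, 6, 16, 8]
Visit 14 → queue [13, 2, 6, 16, 8]
Visit 13 → queue [2, 6, 16, 8]
Visit 2 → queue [6, 16, 8]
Visit 6 → queue [16, 8]
Visit 16 → queue [8]
Visit 8 → queue []

Visit order: 3, 15, 7, 5, 12, 10, 11, 1, 4, 9, 0, 14, 13, 2, 6, 16, 8

0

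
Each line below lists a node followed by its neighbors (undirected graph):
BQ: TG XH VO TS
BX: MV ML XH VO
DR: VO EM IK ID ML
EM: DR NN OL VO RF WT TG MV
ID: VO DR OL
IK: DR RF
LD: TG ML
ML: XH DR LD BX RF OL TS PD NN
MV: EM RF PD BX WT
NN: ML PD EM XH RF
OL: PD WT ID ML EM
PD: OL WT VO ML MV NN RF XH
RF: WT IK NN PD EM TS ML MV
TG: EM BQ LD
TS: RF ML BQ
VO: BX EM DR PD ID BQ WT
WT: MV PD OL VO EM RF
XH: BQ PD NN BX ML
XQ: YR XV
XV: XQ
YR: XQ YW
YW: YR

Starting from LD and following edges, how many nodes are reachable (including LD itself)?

BFS from LD visits: LD, TG, ML, EM, BQ, XH, TS, RF, PD, OL, NN, DR, BX, WT, VO, MV, IK, ID
Reachable nodes: 18 of 22 total.

18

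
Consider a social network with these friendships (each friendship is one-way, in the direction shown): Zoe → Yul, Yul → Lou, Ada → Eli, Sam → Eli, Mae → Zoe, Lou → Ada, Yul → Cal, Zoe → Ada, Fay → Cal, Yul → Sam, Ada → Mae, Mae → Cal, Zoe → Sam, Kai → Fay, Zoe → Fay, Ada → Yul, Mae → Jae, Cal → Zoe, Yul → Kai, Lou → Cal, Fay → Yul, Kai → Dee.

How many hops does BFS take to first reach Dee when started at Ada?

3

Level 0: Ada
Level 1: Eli, Mae, Yul
Level 2: Cal, Jae, Kai, Lou, Sam, Zoe
Level 3: Dee, Fay
Dee first appears at level 3.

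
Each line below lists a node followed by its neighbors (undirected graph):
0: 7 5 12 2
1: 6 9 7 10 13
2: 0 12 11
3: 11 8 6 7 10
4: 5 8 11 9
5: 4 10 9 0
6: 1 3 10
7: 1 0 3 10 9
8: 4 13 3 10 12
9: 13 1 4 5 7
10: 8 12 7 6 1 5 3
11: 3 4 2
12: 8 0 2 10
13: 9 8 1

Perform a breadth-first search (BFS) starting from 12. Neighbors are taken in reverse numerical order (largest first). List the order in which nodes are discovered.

12 10 8 2 0 7 6 5 3 1 13 4 11 9

Visit 12; enqueue 10, 8, 2, 0 → queue [10, 8, 2, 0]
Visit 10; enqueue 7, 6, 5, 3, 1 → queue [8, 2, 0, 7, 6, 5, 3, 1]
Visit 8; enqueue 13, 4 → queue [2, 0, 7, 6, 5, 3, 1, 13, 4]
Visit 2; enqueue 11 → queue [0, 7, 6, 5, 3, 1, 13, 4, 11]
Visit 0 → queue [7, 6, 5, 3, 1, 13, 4, 11]
Visit 7; enqueue 9 → queue [6, 5, 3, 1, 13, 4, 11, 9]
Visit 6 → queue [5, 3, 1, 13, 4, 11, 9]
Visit 5 → queue [3, 1, 13, 4, 11, 9]
Visit 3 → queue [1, 13, 4, 11, 9]
Visit 1 → queue [13, 4, 11, 9]
Visit 13 → queue [4, 11, 9]
Visit 4 → queue [11, 9]
Visit 11 → queue [9]
Visit 9 → queue []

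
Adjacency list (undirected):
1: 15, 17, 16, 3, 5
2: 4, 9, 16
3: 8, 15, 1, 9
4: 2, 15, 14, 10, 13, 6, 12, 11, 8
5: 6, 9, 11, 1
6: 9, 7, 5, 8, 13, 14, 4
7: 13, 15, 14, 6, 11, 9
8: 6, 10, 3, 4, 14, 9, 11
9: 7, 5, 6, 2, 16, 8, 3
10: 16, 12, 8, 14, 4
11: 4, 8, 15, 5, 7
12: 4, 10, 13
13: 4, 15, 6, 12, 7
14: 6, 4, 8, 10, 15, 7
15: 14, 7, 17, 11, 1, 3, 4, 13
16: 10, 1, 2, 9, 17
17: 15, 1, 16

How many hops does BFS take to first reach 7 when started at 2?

Level 0: 2
Level 1: 4, 9, 16
Level 2: 1, 3, 5, 6, 7, 8, 10, 11, 12, 13, 14, 15, 17
7 first appears at level 2.

2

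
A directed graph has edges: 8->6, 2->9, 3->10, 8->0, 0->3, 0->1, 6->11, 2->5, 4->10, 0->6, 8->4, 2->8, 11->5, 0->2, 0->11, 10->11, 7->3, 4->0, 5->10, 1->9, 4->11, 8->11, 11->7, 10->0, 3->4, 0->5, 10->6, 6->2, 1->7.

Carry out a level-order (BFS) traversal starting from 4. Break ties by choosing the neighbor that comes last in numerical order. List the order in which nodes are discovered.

4 → 11 → 10 → 0 → 7 → 5 → 6 → 3 → 2 → 1 → 9 → 8

Visit 4; enqueue 11, 10, 0 → queue [11, 10, 0]
Visit 11; enqueue 7, 5 → queue [10, 0, 7, 5]
Visit 10; enqueue 6 → queue [0, 7, 5, 6]
Visit 0; enqueue 3, 2, 1 → queue [7, 5, 6, 3, 2, 1]
Visit 7 → queue [5, 6, 3, 2, 1]
Visit 5 → queue [6, 3, 2, 1]
Visit 6 → queue [3, 2, 1]
Visit 3 → queue [2, 1]
Visit 2; enqueue 9, 8 → queue [1, 9, 8]
Visit 1 → queue [9, 8]
Visit 9 → queue [8]
Visit 8 → queue []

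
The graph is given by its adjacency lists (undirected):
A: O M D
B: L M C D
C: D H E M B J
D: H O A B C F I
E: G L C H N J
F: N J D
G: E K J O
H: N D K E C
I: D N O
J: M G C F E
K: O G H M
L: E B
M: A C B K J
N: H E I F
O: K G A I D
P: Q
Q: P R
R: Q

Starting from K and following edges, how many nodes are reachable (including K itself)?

15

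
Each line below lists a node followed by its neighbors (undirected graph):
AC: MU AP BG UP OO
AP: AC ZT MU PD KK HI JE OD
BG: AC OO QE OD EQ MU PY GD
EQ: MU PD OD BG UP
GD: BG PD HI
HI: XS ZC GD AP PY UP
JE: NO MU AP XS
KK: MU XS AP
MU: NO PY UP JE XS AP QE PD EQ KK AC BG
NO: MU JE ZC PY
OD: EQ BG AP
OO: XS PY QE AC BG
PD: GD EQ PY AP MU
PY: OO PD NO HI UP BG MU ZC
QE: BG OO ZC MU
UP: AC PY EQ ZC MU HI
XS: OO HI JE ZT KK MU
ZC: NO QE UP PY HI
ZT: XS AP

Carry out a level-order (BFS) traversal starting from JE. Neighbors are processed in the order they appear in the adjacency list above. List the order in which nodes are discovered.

JE → NO → MU → AP → XS → ZC → PY → UP → QE → PD → EQ → KK → AC → BG → ZT → HI → OD → OO → GD

Visit JE; enqueue NO, MU, AP, XS → queue [NO, MU, AP, XS]
Visit NO; enqueue ZC, PY → queue [MU, AP, XS, ZC, PY]
Visit MU; enqueue UP, QE, PD, EQ, KK, AC, BG → queue [AP, XS, ZC, PY, UP, QE, PD, EQ, KK, AC, BG]
Visit AP; enqueue ZT, HI, OD → queue [XS, ZC, PY, UP, QE, PD, EQ, KK, AC, BG, ZT, HI, OD]
Visit XS; enqueue OO → queue [ZC, PY, UP, QE, PD, EQ, KK, AC, BG, ZT, HI, OD, OO]
Visit ZC → queue [PY, UP, QE, PD, EQ, KK, AC, BG, ZT, HI, OD, OO]
Visit PY → queue [UP, QE, PD, EQ, KK, AC, BG, ZT, HI, OD, OO]
Visit UP → queue [QE, PD, EQ, KK, AC, BG, ZT, HI, OD, OO]
Visit QE → queue [PD, EQ, KK, AC, BG, ZT, HI, OD, OO]
Visit PD; enqueue GD → queue [EQ, KK, AC, BG, ZT, HI, OD, OO, GD]
Visit EQ → queue [KK, AC, BG, ZT, HI, OD, OO, GD]
Visit KK → queue [AC, BG, ZT, HI, OD, OO, GD]
Visit AC → queue [BG, ZT, HI, OD, OO, GD]
Visit BG → queue [ZT, HI, OD, OO, GD]
Visit ZT → queue [HI, OD, OO, GD]
Visit HI → queue [OD, OO, GD]
Visit OD → queue [OO, GD]
Visit OO → queue [GD]
Visit GD → queue []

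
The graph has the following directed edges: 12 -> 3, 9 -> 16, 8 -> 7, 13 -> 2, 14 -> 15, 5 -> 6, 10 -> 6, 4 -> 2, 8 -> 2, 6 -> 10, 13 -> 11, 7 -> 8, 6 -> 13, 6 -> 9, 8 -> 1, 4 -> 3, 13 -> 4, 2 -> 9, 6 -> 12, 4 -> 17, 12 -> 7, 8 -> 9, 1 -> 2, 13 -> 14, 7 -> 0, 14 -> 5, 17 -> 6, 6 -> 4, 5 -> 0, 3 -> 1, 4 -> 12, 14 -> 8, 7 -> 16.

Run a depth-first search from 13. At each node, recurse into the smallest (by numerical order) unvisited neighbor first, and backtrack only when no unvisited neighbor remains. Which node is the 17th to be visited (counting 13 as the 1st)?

Visit 13
13 → 2
2 → 9
9 → 16
13 → 4
4 → 3
3 → 1
4 → 12
12 → 7
7 → 0
7 → 8
4 → 17
17 → 6
6 → 10
13 → 11
13 → 14
14 → 5
14 → 15

Visit order: 13, 2, 9, 16, 4, 3, 1, 12, 7, 0, 8, 17, 6, 10, 11, 14, 5, 15

5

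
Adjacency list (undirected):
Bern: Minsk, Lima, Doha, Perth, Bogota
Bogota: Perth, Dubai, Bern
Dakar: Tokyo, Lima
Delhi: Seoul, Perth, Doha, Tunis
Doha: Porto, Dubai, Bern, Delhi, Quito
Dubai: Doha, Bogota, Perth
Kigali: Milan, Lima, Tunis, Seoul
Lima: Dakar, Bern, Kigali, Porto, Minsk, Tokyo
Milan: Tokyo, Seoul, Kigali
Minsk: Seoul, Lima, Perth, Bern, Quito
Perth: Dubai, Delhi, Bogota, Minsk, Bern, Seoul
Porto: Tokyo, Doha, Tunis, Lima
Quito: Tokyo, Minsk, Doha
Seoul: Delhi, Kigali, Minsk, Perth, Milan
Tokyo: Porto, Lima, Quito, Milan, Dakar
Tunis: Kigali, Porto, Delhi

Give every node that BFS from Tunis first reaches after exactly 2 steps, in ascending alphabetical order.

Level 0: Tunis
Level 1: Delhi, Kigali, Porto
Level 2: Doha, Lima, Milan, Perth, Seoul, Tokyo
Level 3: Bern, Bogota, Dakar, Dubai, Minsk, Quito

Doha, Lima, Milan, Perth, Seoul, Tokyo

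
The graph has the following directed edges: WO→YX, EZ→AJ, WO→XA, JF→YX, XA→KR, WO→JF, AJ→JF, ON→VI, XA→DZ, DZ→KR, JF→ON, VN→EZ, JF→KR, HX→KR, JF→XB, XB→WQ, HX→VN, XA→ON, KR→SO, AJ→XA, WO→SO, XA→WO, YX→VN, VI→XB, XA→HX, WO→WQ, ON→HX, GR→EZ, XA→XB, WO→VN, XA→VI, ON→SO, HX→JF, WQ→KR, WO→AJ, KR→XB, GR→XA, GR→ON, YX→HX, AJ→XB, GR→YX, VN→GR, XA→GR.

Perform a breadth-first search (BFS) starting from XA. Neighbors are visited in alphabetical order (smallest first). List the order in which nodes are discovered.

XA → DZ → GR → HX → KR → ON → VI → WO → XB → EZ → YX → JF → VN → SO → AJ → WQ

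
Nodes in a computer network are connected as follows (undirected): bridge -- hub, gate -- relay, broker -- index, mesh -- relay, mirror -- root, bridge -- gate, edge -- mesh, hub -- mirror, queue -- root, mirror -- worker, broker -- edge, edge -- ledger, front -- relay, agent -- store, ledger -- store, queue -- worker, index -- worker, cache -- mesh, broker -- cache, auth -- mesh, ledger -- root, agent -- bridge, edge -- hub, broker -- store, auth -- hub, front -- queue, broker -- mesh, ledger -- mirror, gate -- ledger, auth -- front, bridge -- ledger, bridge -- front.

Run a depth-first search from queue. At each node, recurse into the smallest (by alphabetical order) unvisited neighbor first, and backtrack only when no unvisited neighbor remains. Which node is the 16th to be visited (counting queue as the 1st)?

Visit queue
queue → front
front → auth
auth → hub
hub → bridge
bridge → agent
agent → store
store → broker
broker → cache
cache → mesh
mesh → edge
edge → ledger
ledger → gate
gate → relay
ledger → mirror
mirror → root
mirror → worker
worker → index

Visit order: queue, front, auth, hub, bridge, agent, store, broker, cache, mesh, edge, ledger, gate, relay, mirror, root, worker, index

root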